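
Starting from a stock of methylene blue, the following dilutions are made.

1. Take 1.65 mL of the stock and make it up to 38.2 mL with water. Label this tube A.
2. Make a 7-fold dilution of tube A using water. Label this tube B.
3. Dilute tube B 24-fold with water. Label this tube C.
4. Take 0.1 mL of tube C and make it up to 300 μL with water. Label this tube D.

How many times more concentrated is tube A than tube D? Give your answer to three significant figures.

504

Step 1: 1.65 mL brought to 38.2 mL → factor 38.2/1.65 = 23.152
Step 2: 7-fold → factor 7
Step 3: 24-fold → factor 24
Step 4: 0.1 mL brought to 300 μL → factor 0.3/0.1 = 3
Dilution factor to tube A = 23.152; to tube D = 11668
[tube A]/[tube D] = (factor to tube D)/(factor to tube A) = 11668/23.152 = 504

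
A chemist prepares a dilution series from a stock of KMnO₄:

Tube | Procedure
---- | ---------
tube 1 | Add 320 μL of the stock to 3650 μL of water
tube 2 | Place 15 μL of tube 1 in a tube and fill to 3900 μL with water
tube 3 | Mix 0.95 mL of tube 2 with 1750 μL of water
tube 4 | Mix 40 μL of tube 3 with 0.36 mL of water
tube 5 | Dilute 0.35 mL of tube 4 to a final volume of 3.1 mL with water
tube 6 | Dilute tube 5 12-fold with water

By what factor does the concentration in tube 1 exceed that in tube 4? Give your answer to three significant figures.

7.39 × 10^3

Step 1: 320 μL + 3650 μL = 3970 μL total → factor 3970/320 = 12.406
Step 2: 15 μL brought to 3900 μL → factor 3900/15 = 260
Step 3: 0.95 mL + 1750 μL = 2.7 mL total → factor 2.7/0.95 = 2.8421
Step 4: 40 μL + 0.36 mL = 400 μL total → factor 400/40 = 10
Dilution factor to tube 1 = 12.406; to tube 4 = 91676
[tube 1]/[tube 4] = (factor to tube 4)/(factor to tube 1) = 91676/12.406 = 7.39 × 10^3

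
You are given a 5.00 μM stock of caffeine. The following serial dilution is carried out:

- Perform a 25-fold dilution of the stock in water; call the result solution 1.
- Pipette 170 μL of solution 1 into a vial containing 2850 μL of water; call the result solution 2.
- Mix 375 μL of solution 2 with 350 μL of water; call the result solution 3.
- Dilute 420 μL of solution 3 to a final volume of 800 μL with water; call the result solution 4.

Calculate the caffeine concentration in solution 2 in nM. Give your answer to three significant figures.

Step 1: 25-fold → factor 25
Step 2: 170 μL + 2850 μL = 3020 μL total → factor 3020/170 = 17.765
Dilution factor through solution 2 = 25 × 17.765 = 444.12
[solution 2] = 5.00 μM / 444.12 = 0.01126 μM = 11.3 nM

11.3 nM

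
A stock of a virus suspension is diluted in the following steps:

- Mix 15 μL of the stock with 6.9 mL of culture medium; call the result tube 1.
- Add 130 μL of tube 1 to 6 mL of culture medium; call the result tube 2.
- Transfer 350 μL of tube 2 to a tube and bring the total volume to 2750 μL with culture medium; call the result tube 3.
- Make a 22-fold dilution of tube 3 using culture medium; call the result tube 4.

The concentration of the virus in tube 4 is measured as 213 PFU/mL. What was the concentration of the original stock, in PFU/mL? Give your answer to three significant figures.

8.00 × 10^8 PFU/mL

Step 1: 15 μL + 6.9 mL = 6915 μL total → factor 6915/15 = 461
Step 2: 130 μL + 6 mL = 6130 μL total → factor 6130/130 = 47.154
Step 3: 350 μL brought to 2750 μL → factor 2750/350 = 7.8571
Step 4: 22-fold → factor 22
Overall dilution factor = 461 × 47.154 × 7.8571 × 22 = 3.7576 × 10^6
Stock = 213 PFU/mL × 3.7576 × 10^6 = 8.00 × 10^8 PFU/mL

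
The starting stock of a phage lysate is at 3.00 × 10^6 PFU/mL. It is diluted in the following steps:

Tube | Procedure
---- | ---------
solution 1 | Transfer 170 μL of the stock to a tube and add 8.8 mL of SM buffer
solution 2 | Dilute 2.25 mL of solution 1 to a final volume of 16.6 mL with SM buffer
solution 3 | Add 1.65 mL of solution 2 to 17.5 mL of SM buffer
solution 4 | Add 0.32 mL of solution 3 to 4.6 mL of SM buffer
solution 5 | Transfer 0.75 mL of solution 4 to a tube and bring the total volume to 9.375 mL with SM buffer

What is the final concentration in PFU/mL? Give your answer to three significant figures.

3.45 PFU/mL

Step 1: 170 μL + 8.8 mL = 8970 μL total → factor 8970/170 = 52.765
Step 2: 2.25 mL brought to 16.6 mL → factor 16.6/2.25 = 7.3778
Step 3: 1.65 mL + 17.5 mL = 19.15 mL total → factor 19.15/1.65 = 11.606
Step 4: 0.32 mL + 4.6 mL = 4.92 mL total → factor 4.92/0.32 = 15.375
Step 5: 0.75 mL brought to 9.375 mL → factor 9.375/0.75 = 12.5
Overall dilution factor = 52.765 × 7.3778 × 11.606 × 15.375 × 12.5 = 8.6832 × 10^5
Final = 3.00 × 10^6 PFU/mL / 8.6832 × 10^5 = 3.45 PFU/mL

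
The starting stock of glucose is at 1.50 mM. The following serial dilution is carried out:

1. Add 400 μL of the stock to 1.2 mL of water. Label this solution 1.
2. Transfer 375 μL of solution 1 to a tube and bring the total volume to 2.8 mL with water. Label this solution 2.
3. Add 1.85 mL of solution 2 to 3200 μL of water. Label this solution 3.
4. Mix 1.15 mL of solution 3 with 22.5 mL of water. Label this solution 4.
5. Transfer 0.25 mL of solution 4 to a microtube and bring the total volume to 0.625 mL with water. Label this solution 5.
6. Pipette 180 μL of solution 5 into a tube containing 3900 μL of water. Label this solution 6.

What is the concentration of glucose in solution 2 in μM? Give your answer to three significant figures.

Step 1: 400 μL + 1.2 mL = 1600 μL total → factor 1600/400 = 4
Step 2: 375 μL brought to 2.8 mL → factor 2800/375 = 7.4667
Dilution factor through solution 2 = 4 × 7.4667 = 29.867
[solution 2] = 1.50 mM / 29.867 = 0.05022 mM = 50.2 μM

50.2 μM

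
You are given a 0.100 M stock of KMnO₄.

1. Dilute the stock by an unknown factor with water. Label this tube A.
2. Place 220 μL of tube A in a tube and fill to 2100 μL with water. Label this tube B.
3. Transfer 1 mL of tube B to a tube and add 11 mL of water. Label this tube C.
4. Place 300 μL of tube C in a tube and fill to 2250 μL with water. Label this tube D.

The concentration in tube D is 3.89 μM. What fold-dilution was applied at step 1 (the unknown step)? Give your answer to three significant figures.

Step 1: unknown factor x
Step 2: 220 μL brought to 2100 μL → factor 2100/220 = 9.5455
Step 3: 1 mL + 11 mL = 12 mL total → factor 12/1 = 12
Step 4: 300 μL brought to 2250 μL → factor 2250/300 = 7.5
Product of known-step factors = 859.09
Overall factor = 0.100 M / (3.89 μM) = 25707
x = 25707 / 859.09 = 29.9

29.9-fold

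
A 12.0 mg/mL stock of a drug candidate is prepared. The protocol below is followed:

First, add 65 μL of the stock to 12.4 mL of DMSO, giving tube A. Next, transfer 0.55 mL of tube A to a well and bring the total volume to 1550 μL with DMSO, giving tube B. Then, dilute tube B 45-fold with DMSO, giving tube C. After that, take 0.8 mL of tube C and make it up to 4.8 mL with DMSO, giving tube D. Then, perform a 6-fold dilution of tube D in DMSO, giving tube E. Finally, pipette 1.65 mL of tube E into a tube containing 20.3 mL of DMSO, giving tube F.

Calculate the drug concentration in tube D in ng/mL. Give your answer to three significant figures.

82.2 ng/mL

Step 1: 65 μL + 12.4 mL = 12465 μL total → factor 12465/65 = 191.77
Step 2: 0.55 mL brought to 1550 μL → factor 1.55/0.55 = 2.8182
Step 3: 45-fold → factor 45
Step 4: 0.8 mL brought to 4.8 mL → factor 4.8/0.8 = 6
Dilution factor through tube D = 191.77 × 2.8182 × 45 × 6 = 1.4592 × 10^5
[tube D] = 12.0 mg/mL / 1.4592 × 10^5 = 8.224 × 10^-5 mg/mL = 82.2 ng/mL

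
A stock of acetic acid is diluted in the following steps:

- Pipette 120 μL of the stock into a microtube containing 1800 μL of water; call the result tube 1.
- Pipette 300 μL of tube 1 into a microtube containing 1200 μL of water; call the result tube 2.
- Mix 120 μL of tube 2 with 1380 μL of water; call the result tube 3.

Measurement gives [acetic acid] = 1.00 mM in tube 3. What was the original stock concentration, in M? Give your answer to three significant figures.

Step 1: 120 μL + 1800 μL = 1920 μL total → factor 1920/120 = 16
Step 2: 300 μL + 1200 μL = 1500 μL total → factor 1500/300 = 5
Step 3: 120 μL + 1380 μL = 1500 μL total → factor 1500/120 = 12.5
Overall dilution factor = 16 × 5 × 12.5 = 1000
Stock = 1.00 mM × 1000 = 1000 mM = 1.00 M

1.00 M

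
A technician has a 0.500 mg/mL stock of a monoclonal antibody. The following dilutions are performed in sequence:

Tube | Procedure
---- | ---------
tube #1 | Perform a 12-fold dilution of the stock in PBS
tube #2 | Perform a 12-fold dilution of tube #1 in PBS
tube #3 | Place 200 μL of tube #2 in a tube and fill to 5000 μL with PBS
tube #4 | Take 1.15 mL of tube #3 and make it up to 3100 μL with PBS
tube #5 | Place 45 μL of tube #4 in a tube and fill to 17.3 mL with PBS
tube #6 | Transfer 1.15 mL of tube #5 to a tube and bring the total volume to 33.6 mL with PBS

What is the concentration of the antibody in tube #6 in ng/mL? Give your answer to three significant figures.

Step 1: 12-fold → factor 12
Step 2: 12-fold → factor 12
Step 3: 200 μL brought to 5000 μL → factor 5000/200 = 25
Step 4: 1.15 mL brought to 3100 μL → factor 3.1/1.15 = 2.6957
Step 5: 45 μL brought to 17.3 mL → factor 17300/45 = 384.44
Step 6: 1.15 mL brought to 33.6 mL → factor 33.6/1.15 = 29.217
Overall dilution factor = 12 × 12 × 25 × 2.6957 × 384.44 × 29.217 = 1.09 × 10^8
Final = 0.500 mg/mL / 1.09 × 10^8 = 4.587 × 10^-9 mg/mL = 0.00459 ng/mL

0.00459 ng/mL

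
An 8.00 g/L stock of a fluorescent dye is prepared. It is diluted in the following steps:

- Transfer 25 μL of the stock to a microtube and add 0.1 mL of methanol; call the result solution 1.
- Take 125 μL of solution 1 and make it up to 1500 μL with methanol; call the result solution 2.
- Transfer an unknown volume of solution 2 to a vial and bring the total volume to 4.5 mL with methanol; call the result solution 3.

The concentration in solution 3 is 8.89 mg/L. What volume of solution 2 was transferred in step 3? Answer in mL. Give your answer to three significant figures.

0.300 mL

Step 1: 25 μL + 0.1 mL = 125 μL total → factor 125/25 = 5
Step 2: 125 μL brought to 1500 μL → factor 1500/125 = 12
Step 3: v brought to 4.5 mL → factor = 4.5 mL/v
Product of known-step factors = 60
Overall factor = 8.00 g/L / (8.89 mg/L) = 899.89
Step-3 factor = 899.89 / 60 = 14.998
v = 4.5 mL / 14.998 = 0.300 mL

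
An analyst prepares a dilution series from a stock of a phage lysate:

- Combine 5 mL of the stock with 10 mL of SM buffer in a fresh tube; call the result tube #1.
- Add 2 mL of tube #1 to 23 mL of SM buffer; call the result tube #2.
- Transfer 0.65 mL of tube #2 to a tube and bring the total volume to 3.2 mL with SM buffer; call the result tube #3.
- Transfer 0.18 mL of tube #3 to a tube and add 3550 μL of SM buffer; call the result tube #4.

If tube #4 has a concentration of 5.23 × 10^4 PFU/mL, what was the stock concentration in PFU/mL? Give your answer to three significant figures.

2.00 × 10^8 PFU/mL

Step 1: 5 mL + 10 mL = 15 mL total → factor 15/5 = 3
Step 2: 2 mL + 23 mL = 25 mL total → factor 25/2 = 12.5
Step 3: 0.65 mL brought to 3.2 mL → factor 3.2/0.65 = 4.9231
Step 4: 0.18 mL + 3550 μL = 3.73 mL total → factor 3.73/0.18 = 20.722
Overall dilution factor = 3 × 12.5 × 4.9231 × 20.722 = 3825.6
Stock = 5.23 × 10^4 PFU/mL × 3825.6 = 2.00 × 10^8 PFU/mL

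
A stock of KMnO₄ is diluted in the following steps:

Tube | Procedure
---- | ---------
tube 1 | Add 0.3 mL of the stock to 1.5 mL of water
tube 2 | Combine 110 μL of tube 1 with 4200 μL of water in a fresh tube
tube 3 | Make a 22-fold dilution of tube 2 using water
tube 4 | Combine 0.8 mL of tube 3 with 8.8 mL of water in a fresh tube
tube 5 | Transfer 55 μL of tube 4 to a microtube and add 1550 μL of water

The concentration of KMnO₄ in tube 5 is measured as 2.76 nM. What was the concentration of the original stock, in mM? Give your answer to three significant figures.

Step 1: 0.3 mL + 1.5 mL = 1.8 mL total → factor 1.8/0.3 = 6
Step 2: 110 μL + 4200 μL = 4310 μL total → factor 4310/110 = 39.182
Step 3: 22-fold → factor 22
Step 4: 0.8 mL + 8.8 mL = 9.6 mL total → factor 9.6/0.8 = 12
Step 5: 55 μL + 1550 μL = 1605 μL total → factor 1605/55 = 29.182
Overall dilution factor = 6 × 39.182 × 22 × 12 × 29.182 = 1.8111 × 10^6
Stock = 2.76 nM × 1.8111 × 10^6 = 4.999 × 10^6 nM = 5.00 mM

5.00 mM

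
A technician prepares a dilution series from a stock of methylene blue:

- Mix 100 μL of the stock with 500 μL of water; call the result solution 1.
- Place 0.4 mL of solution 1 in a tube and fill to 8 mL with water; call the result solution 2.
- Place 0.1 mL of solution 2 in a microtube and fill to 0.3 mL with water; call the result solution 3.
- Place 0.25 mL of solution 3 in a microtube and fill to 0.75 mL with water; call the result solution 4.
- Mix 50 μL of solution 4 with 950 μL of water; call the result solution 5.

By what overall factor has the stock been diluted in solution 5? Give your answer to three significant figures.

2.16 × 10^4

Step 1: 100 μL + 500 μL = 600 μL total → factor 600/100 = 6
Step 2: 0.4 mL brought to 8 mL → factor 8/0.4 = 20
Step 3: 0.1 mL brought to 0.3 mL → factor 0.3/0.1 = 3
Step 4: 0.25 mL brought to 0.75 mL → factor 0.75/0.25 = 3
Step 5: 50 μL + 950 μL = 1000 μL total → factor 1000/50 = 20
Overall dilution factor = 6 × 20 × 3 × 3 × 20 = 21600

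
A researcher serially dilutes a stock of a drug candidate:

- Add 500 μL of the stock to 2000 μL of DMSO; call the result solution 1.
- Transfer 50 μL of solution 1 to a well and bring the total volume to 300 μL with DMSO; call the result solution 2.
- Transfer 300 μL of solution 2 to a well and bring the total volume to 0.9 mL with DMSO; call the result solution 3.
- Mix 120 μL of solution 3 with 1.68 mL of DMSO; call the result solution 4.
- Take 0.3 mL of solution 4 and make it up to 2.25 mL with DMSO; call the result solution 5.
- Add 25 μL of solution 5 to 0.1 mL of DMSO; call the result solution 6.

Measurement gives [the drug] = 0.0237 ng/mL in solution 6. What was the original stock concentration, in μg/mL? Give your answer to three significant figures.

1.20 μg/mL

Step 1: 500 μL + 2000 μL = 2500 μL total → factor 2500/500 = 5
Step 2: 50 μL brought to 300 μL → factor 300/50 = 6
Step 3: 300 μL brought to 0.9 mL → factor 900/300 = 3
Step 4: 120 μL + 1.68 mL = 1800 μL total → factor 1800/120 = 15
Step 5: 0.3 mL brought to 2.25 mL → factor 2.25/0.3 = 7.5
Step 6: 25 μL + 0.1 mL = 125 μL total → factor 125/25 = 5
Overall dilution factor = 5 × 6 × 3 × 15 × 7.5 × 5 = 50625
Stock = 0.0237 ng/mL × 50625 = 1200 ng/mL = 1.20 μg/mL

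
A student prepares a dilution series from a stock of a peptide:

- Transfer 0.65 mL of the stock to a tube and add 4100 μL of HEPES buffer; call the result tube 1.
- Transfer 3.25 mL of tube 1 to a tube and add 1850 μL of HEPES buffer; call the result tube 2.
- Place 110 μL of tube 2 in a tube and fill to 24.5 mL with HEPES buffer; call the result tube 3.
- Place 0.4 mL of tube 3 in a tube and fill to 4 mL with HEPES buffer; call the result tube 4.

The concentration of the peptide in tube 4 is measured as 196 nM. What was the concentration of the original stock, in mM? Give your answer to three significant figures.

Step 1: 0.65 mL + 4100 μL = 4.75 mL total → factor 4.75/0.65 = 7.3077
Step 2: 3.25 mL + 1850 μL = 5.1 mL total → factor 5.1/3.25 = 1.5692
Step 3: 110 μL brought to 24.5 mL → factor 24500/110 = 222.73
Step 4: 0.4 mL brought to 4 mL → factor 4/0.4 = 10
Overall dilution factor = 7.3077 × 1.5692 × 222.73 × 10 = 25541
Stock = 196 nM × 25541 = 5.006 × 10^6 nM = 5.01 mM

5.01 mM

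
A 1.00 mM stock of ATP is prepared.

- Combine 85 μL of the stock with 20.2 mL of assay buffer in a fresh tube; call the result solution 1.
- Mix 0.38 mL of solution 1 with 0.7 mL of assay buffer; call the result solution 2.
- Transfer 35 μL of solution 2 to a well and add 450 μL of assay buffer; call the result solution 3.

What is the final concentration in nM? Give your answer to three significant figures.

Step 1: 85 μL + 20.2 mL = 20285 μL total → factor 20285/85 = 238.65
Step 2: 0.38 mL + 0.7 mL = 1.08 mL total → factor 1.08/0.38 = 2.8421
Step 3: 35 μL + 450 μL = 485 μL total → factor 485/35 = 13.857
Overall dilution factor = 238.65 × 2.8421 × 13.857 = 9398.7
Final = 1.00 mM / 9398.7 = 0.0001064 mM = 106 nM

106 nM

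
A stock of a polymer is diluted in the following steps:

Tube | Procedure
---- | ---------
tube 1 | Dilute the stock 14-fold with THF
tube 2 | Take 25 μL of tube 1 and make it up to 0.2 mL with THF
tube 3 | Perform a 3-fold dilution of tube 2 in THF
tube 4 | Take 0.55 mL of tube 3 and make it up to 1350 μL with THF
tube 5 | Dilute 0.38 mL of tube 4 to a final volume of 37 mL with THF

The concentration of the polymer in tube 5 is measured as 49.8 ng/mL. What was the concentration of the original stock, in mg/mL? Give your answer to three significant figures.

4.00 mg/mL

Step 1: 14-fold → factor 14
Step 2: 25 μL brought to 0.2 mL → factor 200/25 = 8
Step 3: 3-fold → factor 3
Step 4: 0.55 mL brought to 1350 μL → factor 1.35/0.55 = 2.4545
Step 5: 0.38 mL brought to 37 mL → factor 37/0.38 = 97.368
Overall dilution factor = 14 × 8 × 3 × 2.4545 × 97.368 = 80302
Stock = 49.8 ng/mL × 80302 = 3.999 × 10^6 ng/mL = 4.00 mg/mL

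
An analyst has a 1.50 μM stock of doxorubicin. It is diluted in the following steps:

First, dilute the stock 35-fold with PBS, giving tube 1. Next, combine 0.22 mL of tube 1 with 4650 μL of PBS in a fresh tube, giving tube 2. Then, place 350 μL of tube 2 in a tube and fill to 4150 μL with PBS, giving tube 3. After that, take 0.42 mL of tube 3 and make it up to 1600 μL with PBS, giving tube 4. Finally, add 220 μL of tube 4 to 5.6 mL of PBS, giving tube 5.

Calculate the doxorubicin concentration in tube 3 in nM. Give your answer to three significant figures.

0.163 nM

Step 1: 35-fold → factor 35
Step 2: 0.22 mL + 4650 μL = 4.87 mL total → factor 4.87/0.22 = 22.136
Step 3: 350 μL brought to 4150 μL → factor 4150/350 = 11.857
Dilution factor through tube 3 = 35 × 22.136 × 11.857 = 9186.6
[tube 3] = 1.50 μM / 9186.6 = 0.0001633 μM = 0.163 nM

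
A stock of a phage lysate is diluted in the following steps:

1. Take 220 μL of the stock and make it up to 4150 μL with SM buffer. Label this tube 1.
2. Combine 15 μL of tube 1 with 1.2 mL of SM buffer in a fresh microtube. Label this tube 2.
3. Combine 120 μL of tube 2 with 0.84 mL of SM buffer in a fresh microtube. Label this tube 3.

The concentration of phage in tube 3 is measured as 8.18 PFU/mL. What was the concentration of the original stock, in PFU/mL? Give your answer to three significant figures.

Step 1: 220 μL brought to 4150 μL → factor 4150/220 = 18.864
Step 2: 15 μL + 1.2 mL = 1215 μL total → factor 1215/15 = 81
Step 3: 120 μL + 0.84 mL = 960 μL total → factor 960/120 = 8
Overall dilution factor = 18.864 × 81 × 8 = 12224
Stock = 8.18 PFU/mL × 12224 = 1.00 × 10^5 PFU/mL

1.00 × 10^5 PFU/mL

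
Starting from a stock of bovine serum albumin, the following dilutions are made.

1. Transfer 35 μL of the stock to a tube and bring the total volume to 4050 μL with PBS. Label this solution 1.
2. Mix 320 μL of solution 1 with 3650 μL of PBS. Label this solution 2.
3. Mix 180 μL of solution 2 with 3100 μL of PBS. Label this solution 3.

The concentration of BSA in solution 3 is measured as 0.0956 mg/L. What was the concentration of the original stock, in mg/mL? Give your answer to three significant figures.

2.50 mg/mL

Step 1: 35 μL brought to 4050 μL → factor 4050/35 = 115.71
Step 2: 320 μL + 3650 μL = 3970 μL total → factor 3970/320 = 12.406
Step 3: 180 μL + 3100 μL = 3280 μL total → factor 3280/180 = 18.222
Overall dilution factor = 115.71 × 12.406 × 18.222 = 26159
Stock = 0.0956 mg/L × 26159 = 2501 mg/L = 2.50 mg/mL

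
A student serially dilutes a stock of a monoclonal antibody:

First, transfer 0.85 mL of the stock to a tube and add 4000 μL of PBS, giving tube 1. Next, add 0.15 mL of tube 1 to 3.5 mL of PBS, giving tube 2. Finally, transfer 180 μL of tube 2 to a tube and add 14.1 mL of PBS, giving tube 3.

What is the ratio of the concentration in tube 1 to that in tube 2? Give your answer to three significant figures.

24.3

Step 1: 0.85 mL + 4000 μL = 4.85 mL total → factor 4.85/0.85 = 5.7059
Step 2: 0.15 mL + 3.5 mL = 3.65 mL total → factor 3.65/0.15 = 24.333
Dilution factor to tube 1 = 5.7059; to tube 2 = 138.84
[tube 1]/[tube 2] = (factor to tube 2)/(factor to tube 1) = 138.84/5.7059 = 24.3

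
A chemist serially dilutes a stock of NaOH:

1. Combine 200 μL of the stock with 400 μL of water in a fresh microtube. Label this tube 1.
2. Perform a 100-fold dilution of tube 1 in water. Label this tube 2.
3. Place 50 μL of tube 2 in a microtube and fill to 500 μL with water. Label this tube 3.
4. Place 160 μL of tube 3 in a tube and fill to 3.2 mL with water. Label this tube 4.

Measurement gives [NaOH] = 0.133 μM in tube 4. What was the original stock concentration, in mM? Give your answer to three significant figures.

Step 1: 200 μL + 400 μL = 600 μL total → factor 600/200 = 3
Step 2: 100-fold → factor 100
Step 3: 50 μL brought to 500 μL → factor 500/50 = 10
Step 4: 160 μL brought to 3.2 mL → factor 3200/160 = 20
Overall dilution factor = 3 × 100 × 10 × 20 = 60000
Stock = 0.133 μM × 60000 = 7980 μM = 7.98 mM

7.98 mM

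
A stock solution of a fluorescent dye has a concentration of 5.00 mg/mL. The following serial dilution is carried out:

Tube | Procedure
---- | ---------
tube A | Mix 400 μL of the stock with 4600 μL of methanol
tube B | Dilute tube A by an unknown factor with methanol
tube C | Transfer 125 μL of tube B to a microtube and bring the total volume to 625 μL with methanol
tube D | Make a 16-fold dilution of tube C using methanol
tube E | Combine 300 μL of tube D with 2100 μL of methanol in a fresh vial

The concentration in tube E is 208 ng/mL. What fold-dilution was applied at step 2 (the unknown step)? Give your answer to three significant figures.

3.00-fold

Step 1: 400 μL + 4600 μL = 5000 μL total → factor 5000/400 = 12.5
Step 2: unknown factor x
Step 3: 125 μL brought to 625 μL → factor 625/125 = 5
Step 4: 16-fold → factor 16
Step 5: 300 μL + 2100 μL = 2400 μL total → factor 2400/300 = 8
Product of known-step factors = 8000
Overall factor = 5.00 mg/mL / (208 ng/mL) = 24038
x = 24038 / 8000 = 3.00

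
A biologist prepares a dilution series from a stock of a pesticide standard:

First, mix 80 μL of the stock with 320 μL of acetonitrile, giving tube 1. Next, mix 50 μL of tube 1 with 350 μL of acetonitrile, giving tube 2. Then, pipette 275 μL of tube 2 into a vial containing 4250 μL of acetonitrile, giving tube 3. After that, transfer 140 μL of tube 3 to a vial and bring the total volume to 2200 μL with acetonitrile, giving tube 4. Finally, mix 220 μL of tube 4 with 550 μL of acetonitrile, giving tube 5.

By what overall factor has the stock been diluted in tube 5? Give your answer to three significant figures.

3.62 × 10^4

Step 1: 80 μL + 320 μL = 400 μL total → factor 400/80 = 5
Step 2: 50 μL + 350 μL = 400 μL total → factor 400/50 = 8
Step 3: 275 μL + 4250 μL = 4525 μL total → factor 4525/275 = 16.455
Step 4: 140 μL brought to 2200 μL → factor 2200/140 = 15.714
Step 5: 220 μL + 550 μL = 770 μL total → factor 770/220 = 3.5
Overall dilution factor = 5 × 8 × 16.455 × 15.714 × 3.5 = 36200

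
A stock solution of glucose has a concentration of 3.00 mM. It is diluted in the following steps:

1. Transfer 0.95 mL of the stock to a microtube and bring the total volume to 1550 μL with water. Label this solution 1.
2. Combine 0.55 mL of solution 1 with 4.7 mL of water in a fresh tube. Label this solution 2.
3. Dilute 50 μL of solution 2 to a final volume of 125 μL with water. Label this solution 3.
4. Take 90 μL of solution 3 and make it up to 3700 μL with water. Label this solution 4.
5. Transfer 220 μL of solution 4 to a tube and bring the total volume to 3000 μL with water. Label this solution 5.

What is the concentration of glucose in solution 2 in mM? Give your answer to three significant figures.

Step 1: 0.95 mL brought to 1550 μL → factor 1.55/0.95 = 1.6316
Step 2: 0.55 mL + 4.7 mL = 5.25 mL total → factor 5.25/0.55 = 9.5455
Dilution factor through solution 2 = 1.6316 × 9.5455 = 15.574
[solution 2] = 3.00 mM / 15.574 = 0.193 mM

0.193 mM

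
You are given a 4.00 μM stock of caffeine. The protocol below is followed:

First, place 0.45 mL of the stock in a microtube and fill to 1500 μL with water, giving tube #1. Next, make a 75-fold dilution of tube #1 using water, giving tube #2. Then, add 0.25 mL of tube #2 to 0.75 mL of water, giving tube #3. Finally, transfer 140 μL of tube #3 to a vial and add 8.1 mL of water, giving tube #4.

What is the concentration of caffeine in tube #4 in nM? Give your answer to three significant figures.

Step 1: 0.45 mL brought to 1500 μL → factor 1.5/0.45 = 3.3333
Step 2: 75-fold → factor 75
Step 3: 0.25 mL + 0.75 mL = 1 mL total → factor 1/0.25 = 4
Step 4: 140 μL + 8.1 mL = 8240 μL total → factor 8240/140 = 58.857
Overall dilution factor = 3.3333 × 75 × 4 × 58.857 = 58857
Final = 4.00 μM / 58857 = 6.796 × 10^-5 μM = 0.0680 nM

0.0680 nM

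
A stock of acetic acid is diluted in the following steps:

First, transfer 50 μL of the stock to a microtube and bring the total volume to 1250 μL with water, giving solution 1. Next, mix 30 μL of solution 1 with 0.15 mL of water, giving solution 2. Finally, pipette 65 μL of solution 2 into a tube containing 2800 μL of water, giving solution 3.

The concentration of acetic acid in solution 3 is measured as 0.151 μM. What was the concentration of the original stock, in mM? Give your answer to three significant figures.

Step 1: 50 μL brought to 1250 μL → factor 1250/50 = 25
Step 2: 30 μL + 0.15 mL = 180 μL total → factor 180/30 = 6
Step 3: 65 μL + 2800 μL = 2865 μL total → factor 2865/65 = 44.077
Overall dilution factor = 25 × 6 × 44.077 = 6611.5
Stock = 0.151 μM × 6611.5 = 998.3 μM = 0.998 mM

0.998 mM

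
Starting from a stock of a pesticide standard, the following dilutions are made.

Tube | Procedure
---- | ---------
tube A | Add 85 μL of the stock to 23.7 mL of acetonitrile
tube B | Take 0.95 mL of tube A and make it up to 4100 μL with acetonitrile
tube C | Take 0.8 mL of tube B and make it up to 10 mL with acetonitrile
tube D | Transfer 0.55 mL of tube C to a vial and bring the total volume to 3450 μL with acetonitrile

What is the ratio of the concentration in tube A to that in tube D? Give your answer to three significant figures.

338

Step 1: 85 μL + 23.7 mL = 23785 μL total → factor 23785/85 = 279.82
Step 2: 0.95 mL brought to 4100 μL → factor 4.1/0.95 = 4.3158
Step 3: 0.8 mL brought to 10 mL → factor 10/0.8 = 12.5
Step 4: 0.55 mL brought to 3450 μL → factor 3.45/0.55 = 6.2727
Dilution factor to tube A = 279.82; to tube D = 94691
[tube A]/[tube D] = (factor to tube D)/(factor to tube A) = 94691/279.82 = 338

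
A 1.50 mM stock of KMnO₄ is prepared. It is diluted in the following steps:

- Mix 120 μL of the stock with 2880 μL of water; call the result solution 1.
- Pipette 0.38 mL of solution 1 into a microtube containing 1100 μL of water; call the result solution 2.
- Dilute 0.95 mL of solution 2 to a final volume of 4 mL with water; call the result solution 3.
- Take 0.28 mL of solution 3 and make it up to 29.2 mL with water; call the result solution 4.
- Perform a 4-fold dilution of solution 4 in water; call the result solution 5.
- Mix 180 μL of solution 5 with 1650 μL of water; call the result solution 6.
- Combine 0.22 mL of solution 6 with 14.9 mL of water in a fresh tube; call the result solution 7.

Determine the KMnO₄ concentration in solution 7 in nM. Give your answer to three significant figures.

0.0126 nM

Step 1: 120 μL + 2880 μL = 3000 μL total → factor 3000/120 = 25
Step 2: 0.38 mL + 1100 μL = 1.48 mL total → factor 1.48/0.38 = 3.8947
Step 3: 0.95 mL brought to 4 mL → factor 4/0.95 = 4.2105
Step 4: 0.28 mL brought to 29.2 mL → factor 29.2/0.28 = 104.29
Step 5: 4-fold → factor 4
Step 6: 180 μL + 1650 μL = 1830 μL total → factor 1830/180 = 10.167
Step 7: 0.22 mL + 14.9 mL = 15.12 mL total → factor 15.12/0.22 = 68.727
Overall dilution factor = 25 × 3.8947 × 4.2105 × 104.29 × 4 × 10.167 × 68.727 = 1.1949 × 10^8
Final = 1.50 mM / 1.1949 × 10^8 = 1.255 × 10^-8 mM = 0.0126 nM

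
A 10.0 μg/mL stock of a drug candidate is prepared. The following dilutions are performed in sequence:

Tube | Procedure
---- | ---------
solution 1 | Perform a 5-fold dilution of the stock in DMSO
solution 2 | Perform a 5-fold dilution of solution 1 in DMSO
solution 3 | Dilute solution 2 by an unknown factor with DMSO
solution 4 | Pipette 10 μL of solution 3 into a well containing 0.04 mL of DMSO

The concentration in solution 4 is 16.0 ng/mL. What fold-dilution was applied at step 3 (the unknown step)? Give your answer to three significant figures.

Step 1: 5-fold → factor 5
Step 2: 5-fold → factor 5
Step 3: unknown factor x
Step 4: 10 μL + 0.04 mL = 50 μL total → factor 50/10 = 5
Product of known-step factors = 125
Overall factor = 10.0 μg/mL / (16.0 ng/mL) = 625
x = 625 / 125 = 5.00

5.00-fold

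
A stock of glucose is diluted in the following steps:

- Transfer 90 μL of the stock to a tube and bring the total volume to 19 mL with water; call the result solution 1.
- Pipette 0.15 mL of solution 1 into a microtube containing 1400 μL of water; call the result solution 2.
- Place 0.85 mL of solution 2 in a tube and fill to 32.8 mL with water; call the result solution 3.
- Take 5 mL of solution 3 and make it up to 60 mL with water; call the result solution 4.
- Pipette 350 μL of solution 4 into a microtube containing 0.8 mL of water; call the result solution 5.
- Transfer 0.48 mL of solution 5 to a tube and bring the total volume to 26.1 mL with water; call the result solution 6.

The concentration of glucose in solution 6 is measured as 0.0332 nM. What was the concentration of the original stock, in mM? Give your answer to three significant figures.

5.99 mM

Step 1: 90 μL brought to 19 mL → factor 19000/90 = 211.11
Step 2: 0.15 mL + 1400 μL = 1.55 mL total → factor 1.55/0.15 = 10.333
Step 3: 0.85 mL brought to 32.8 mL → factor 32.8/0.85 = 38.588
Step 4: 5 mL brought to 60 mL → factor 60/5 = 12
Step 5: 350 μL + 0.8 mL = 1150 μL total → factor 1150/350 = 3.2857
Step 6: 0.48 mL brought to 26.1 mL → factor 26.1/0.48 = 54.375
Overall dilution factor = 211.11 × 10.333 × 38.588 × 12 × 3.2857 × 54.375 = 1.8047 × 10^8
Stock = 0.0332 nM × 1.8047 × 10^8 = 5.992 × 10^6 nM = 5.99 mM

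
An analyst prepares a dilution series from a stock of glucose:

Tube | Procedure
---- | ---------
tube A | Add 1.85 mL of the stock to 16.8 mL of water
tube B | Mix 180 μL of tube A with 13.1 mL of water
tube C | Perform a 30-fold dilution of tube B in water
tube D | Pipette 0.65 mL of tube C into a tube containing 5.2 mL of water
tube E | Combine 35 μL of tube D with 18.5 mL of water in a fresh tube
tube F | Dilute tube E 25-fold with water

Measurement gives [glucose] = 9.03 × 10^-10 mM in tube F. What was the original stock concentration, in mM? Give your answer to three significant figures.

2.40 mM

Step 1: 1.85 mL + 16.8 mL = 18.65 mL total → factor 18.65/1.85 = 10.081
Step 2: 180 μL + 13.1 mL = 13280 μL total → factor 13280/180 = 73.778
Step 3: 30-fold → factor 30
Step 4: 0.65 mL + 5.2 mL = 5.85 mL total → factor 5.85/0.65 = 9
Step 5: 35 μL + 18.5 mL = 18535 μL total → factor 18535/35 = 529.57
Step 6: 25-fold → factor 25
Overall dilution factor = 10.081 × 73.778 × 30 × 9 × 529.57 × 25 = 2.6586 × 10^9
Stock = 9.03 × 10^-10 mM × 2.6586 × 10^9 = 2.40 mM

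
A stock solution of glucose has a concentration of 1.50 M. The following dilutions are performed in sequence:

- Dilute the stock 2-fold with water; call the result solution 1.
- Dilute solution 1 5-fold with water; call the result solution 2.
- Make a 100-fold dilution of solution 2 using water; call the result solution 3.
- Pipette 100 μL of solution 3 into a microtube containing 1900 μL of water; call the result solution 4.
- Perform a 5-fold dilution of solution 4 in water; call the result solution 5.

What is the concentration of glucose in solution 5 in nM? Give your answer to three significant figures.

1.50 × 10^4 nM

Step 1: 2-fold → factor 2
Step 2: 5-fold → factor 5
Step 3: 100-fold → factor 100
Step 4: 100 μL + 1900 μL = 2000 μL total → factor 2000/100 = 20
Step 5: 5-fold → factor 5
Overall dilution factor = 2 × 5 × 100 × 20 × 5 = 1 × 10^5
Final = 1.50 M / 1 × 10^5 = 1.500 × 10^-5 M = 1.50 × 10^4 nM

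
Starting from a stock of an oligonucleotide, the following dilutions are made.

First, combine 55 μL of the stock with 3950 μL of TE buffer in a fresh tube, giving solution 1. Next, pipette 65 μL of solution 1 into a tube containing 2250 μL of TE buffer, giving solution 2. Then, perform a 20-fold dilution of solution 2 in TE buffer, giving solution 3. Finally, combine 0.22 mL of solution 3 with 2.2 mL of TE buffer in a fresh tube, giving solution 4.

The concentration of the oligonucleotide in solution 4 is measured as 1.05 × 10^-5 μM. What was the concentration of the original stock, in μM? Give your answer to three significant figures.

Step 1: 55 μL + 3950 μL = 4005 μL total → factor 4005/55 = 72.818
Step 2: 65 μL + 2250 μL = 2315 μL total → factor 2315/65 = 35.615
Step 3: 20-fold → factor 20
Step 4: 0.22 mL + 2.2 mL = 2.42 mL total → factor 2.42/0.22 = 11
Overall dilution factor = 72.818 × 35.615 × 20 × 11 = 5.7056 × 10^5
Stock = 1.05 × 10^-5 μM × 5.7056 × 10^5 = 5.99 μM

5.99 μM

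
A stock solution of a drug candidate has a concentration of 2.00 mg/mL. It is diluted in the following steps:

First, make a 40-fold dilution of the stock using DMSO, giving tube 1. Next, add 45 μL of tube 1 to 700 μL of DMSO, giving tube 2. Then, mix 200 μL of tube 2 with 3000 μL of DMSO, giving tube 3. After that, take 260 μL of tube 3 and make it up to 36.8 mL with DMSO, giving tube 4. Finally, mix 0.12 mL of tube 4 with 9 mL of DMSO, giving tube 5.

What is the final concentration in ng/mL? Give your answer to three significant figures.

Step 1: 40-fold → factor 40
Step 2: 45 μL + 700 μL = 745 μL total → factor 745/45 = 16.556
Step 3: 200 μL + 3000 μL = 3200 μL total → factor 3200/200 = 16
Step 4: 260 μL brought to 36.8 mL → factor 36800/260 = 141.54
Step 5: 0.12 mL + 9 mL = 9.12 mL total → factor 9.12/0.12 = 76
Overall dilution factor = 40 × 16.556 × 16 × 141.54 × 76 = 1.1398 × 10^8
Final = 2.00 mg/mL / 1.1398 × 10^8 = 1.755 × 10^-8 mg/mL = 0.0175 ng/mL

0.0175 ng/mL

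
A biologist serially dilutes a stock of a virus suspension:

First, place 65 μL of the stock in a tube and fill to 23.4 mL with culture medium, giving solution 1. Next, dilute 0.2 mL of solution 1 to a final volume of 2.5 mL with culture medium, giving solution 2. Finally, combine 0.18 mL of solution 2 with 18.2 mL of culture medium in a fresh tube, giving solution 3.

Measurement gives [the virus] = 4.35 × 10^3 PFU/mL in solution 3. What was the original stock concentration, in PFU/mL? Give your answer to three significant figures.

Step 1: 65 μL brought to 23.4 mL → factor 23400/65 = 360
Step 2: 0.2 mL brought to 2.5 mL → factor 2.5/0.2 = 12.5
Step 3: 0.18 mL + 18.2 mL = 18.38 mL total → factor 18.38/0.18 = 102.11
Overall dilution factor = 360 × 12.5 × 102.11 = 4.595 × 10^5
Stock = 4.35 × 10^3 PFU/mL × 4.595 × 10^5 = 2.00 × 10^9 PFU/mL

2.00 × 10^9 PFU/mL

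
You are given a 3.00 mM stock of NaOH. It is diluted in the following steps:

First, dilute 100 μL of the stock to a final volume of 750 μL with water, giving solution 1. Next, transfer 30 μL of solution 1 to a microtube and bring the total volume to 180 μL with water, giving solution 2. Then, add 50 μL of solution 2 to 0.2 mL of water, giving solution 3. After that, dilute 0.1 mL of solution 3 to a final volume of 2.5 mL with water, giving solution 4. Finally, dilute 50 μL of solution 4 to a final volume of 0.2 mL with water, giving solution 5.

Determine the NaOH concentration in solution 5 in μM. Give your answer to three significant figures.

0.133 μM

Step 1: 100 μL brought to 750 μL → factor 750/100 = 7.5
Step 2: 30 μL brought to 180 μL → factor 180/30 = 6
Step 3: 50 μL + 0.2 mL = 250 μL total → factor 250/50 = 5
Step 4: 0.1 mL brought to 2.5 mL → factor 2.5/0.1 = 25
Step 5: 50 μL brought to 0.2 mL → factor 200/50 = 4
Overall dilution factor = 7.5 × 6 × 5 × 25 × 4 = 22500
Final = 3.00 mM / 22500 = 0.0001333 mM = 0.133 μM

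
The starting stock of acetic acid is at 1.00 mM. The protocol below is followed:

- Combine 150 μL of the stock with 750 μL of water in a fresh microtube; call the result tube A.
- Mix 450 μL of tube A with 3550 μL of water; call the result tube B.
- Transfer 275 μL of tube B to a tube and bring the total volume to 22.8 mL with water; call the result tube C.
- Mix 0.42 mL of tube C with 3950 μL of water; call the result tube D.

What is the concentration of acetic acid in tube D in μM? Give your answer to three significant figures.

Step 1: 150 μL + 750 μL = 900 μL total → factor 900/150 = 6
Step 2: 450 μL + 3550 μL = 4000 μL total → factor 4000/450 = 8.8889
Step 3: 275 μL brought to 22.8 mL → factor 22800/275 = 82.909
Step 4: 0.42 mL + 3950 μL = 4.37 mL total → factor 4.37/0.42 = 10.405
Overall dilution factor = 6 × 8.8889 × 82.909 × 10.405 = 46008
Final = 1.00 mM / 46008 = 2.174 × 10^-5 mM = 0.0217 μM

0.0217 μM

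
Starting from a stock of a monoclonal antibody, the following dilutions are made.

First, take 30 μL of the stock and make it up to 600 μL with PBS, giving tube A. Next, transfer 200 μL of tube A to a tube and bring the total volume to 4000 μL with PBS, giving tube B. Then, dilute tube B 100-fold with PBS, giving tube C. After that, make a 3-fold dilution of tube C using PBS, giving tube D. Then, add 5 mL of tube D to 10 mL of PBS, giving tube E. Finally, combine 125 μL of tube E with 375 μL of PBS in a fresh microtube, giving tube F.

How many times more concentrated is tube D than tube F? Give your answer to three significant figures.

Step 1: 30 μL brought to 600 μL → factor 600/30 = 20
Step 2: 200 μL brought to 4000 μL → factor 4000/200 = 20
Step 3: 100-fold → factor 100
Step 4: 3-fold → factor 3
Step 5: 5 mL + 10 mL = 15 mL total → factor 15/5 = 3
Step 6: 125 μL + 375 μL = 500 μL total → factor 500/125 = 4
Dilution factor to tube D = 1.2 × 10^5; to tube F = 1.44 × 10^6
[tube D]/[tube F] = (factor to tube F)/(factor to tube D) = 1.44 × 10^6/1.2 × 10^5 = 12.0

12.0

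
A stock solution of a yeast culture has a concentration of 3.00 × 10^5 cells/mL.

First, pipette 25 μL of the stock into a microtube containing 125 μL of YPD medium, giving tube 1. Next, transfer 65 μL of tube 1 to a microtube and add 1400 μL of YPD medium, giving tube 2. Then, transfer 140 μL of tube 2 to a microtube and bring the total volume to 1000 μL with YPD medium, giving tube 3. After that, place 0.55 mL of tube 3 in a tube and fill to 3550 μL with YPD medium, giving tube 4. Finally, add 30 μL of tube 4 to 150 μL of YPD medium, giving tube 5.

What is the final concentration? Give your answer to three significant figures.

Step 1: 25 μL + 125 μL = 150 μL total → factor 150/25 = 6
Step 2: 65 μL + 1400 μL = 1465 μL total → factor 1465/65 = 22.538
Step 3: 140 μL brought to 1000 μL → factor 1000/140 = 7.1429
Step 4: 0.55 mL brought to 3550 μL → factor 3.55/0.55 = 6.4545
Step 5: 30 μL + 150 μL = 180 μL total → factor 180/30 = 6
Overall dilution factor = 6 × 22.538 × 7.1429 × 6.4545 × 6 = 37408
Final = 3.00 × 10^5 cells/mL / 37408 = 8.02 cells/mL

8.02 cells/mL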